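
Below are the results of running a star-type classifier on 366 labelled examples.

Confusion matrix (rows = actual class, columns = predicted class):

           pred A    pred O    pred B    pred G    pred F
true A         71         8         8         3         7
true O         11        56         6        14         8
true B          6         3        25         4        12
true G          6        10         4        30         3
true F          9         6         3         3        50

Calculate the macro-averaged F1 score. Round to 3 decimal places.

0.617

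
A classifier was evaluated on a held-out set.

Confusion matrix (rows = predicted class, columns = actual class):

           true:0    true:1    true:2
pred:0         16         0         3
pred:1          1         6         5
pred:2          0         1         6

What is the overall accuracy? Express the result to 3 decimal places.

0.737

Accuracy = trace / total = (16+6+6=28) / 38 = 28/38 = 0.737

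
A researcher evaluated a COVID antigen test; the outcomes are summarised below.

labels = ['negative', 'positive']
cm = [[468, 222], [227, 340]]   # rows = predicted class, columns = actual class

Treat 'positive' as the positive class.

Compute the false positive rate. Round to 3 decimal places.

FPR = FP/(FP+TN) = 227/(227+468) = 0.327

0.327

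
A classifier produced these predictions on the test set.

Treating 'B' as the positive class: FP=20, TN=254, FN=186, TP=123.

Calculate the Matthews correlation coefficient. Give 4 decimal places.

MCC = (TP·TN − FP·FN) / √((TP+FP)(TP+FN)(TN+FP)(TN+FN))
Numerator = 123·254 − 20·186 = 27522
Denominator = √(143·309·274·440) = √5327184720 = 72987.5655
MCC = 27522 / 72987.5655 = 0.3771

0.3771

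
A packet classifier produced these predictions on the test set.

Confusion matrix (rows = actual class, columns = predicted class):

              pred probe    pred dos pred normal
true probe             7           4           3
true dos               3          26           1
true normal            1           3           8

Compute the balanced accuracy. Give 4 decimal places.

0.6778

Balanced accuracy = mean of per-class recall.
  probe: recall = 7/14 = 0.50000
  dos: recall = 26/30 = 0.86667
  normal: recall = 8/12 = 0.66667
Mean = (0.50000 + 0.86667 + 0.66667) / 3 = 0.6778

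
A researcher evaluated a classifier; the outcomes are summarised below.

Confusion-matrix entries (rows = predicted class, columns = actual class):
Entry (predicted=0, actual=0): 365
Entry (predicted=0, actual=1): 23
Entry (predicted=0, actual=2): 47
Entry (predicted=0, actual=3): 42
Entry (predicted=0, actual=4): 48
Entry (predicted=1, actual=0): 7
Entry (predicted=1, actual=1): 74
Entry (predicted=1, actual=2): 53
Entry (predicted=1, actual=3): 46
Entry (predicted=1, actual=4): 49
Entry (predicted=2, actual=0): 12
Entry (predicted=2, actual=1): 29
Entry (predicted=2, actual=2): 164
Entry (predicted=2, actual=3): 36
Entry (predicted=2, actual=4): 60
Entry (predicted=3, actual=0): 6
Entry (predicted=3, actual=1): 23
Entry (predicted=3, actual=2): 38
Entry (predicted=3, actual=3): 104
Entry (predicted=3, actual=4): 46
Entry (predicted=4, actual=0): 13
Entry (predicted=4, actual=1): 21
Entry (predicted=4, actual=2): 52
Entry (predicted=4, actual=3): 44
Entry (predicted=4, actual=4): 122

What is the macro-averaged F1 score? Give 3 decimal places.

0.501

Per-class F1 score (2·TP/(2·TP+FP+FN)):
  0: TP=365, FP=23+47+42+48=160, FN=7+12+6+13=38 → 730/928 = 0.7866
  1: TP=74, FP=7+53+46+49=155, FN=23+29+23+21=96 → 148/399 = 0.3709
  2: TP=164, FP=12+29+36+60=137, FN=47+53+38+52=190 → 328/655 = 0.5008
  3: TP=104, FP=6+23+38+46=113, FN=42+46+36+44=168 → 208/489 = 0.4254
  4: TP=122, FP=13+21+52+44=130, FN=48+49+60+46=203 → 244/577 = 0.4229
Macro-F1 score = mean = (0.7866 + 0.3709 + 0.5008 + 0.4254 + 0.4229) / 5 = 0.501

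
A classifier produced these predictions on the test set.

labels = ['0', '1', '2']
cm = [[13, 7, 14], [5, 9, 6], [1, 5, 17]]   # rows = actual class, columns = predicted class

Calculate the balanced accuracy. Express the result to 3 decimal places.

0.524

Balanced accuracy = mean of per-class recall.
  0: recall = 13/34 = 0.3824
  1: recall = 9/20 = 0.4500
  2: recall = 17/23 = 0.7391
Mean = (0.3824 + 0.4500 + 0.7391) / 3 = 0.524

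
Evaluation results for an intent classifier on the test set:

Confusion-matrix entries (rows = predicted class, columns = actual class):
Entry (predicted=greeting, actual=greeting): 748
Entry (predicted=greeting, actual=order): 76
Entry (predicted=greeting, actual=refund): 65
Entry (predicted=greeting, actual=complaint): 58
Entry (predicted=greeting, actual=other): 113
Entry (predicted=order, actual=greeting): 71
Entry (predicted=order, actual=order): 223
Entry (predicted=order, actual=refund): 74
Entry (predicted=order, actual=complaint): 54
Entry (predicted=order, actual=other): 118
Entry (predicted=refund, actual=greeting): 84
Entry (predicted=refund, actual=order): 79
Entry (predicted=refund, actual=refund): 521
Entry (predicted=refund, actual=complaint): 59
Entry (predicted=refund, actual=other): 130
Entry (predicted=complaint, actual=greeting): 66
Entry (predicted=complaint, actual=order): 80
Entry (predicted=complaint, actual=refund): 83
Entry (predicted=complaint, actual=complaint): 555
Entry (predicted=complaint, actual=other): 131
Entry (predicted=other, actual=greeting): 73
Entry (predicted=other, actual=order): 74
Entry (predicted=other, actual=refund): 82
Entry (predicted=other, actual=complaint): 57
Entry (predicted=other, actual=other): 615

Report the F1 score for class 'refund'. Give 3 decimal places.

One-vs-rest for 'refund': TP = diagonal; FP = other classes predicted 'refund'; FN = 'refund' predicted as other.
F1 score = 2·TP/(2·TP+FP+FN).
refund: TP=521, FP=84+79+59+130=352, FN=65+74+83+82=304 → 1042/1698 = 0.6137

0.614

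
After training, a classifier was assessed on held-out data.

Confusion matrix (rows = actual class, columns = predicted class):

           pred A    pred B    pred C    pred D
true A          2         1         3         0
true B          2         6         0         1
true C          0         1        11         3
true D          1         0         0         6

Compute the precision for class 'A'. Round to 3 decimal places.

0.400

One-vs-rest for 'A': TP = diagonal; FP = other classes predicted 'A'; FN = 'A' predicted as other.
precision = TP/(TP+FP).
A: TP=2, FP=2+0+1=3 → 2/5 = 0.4000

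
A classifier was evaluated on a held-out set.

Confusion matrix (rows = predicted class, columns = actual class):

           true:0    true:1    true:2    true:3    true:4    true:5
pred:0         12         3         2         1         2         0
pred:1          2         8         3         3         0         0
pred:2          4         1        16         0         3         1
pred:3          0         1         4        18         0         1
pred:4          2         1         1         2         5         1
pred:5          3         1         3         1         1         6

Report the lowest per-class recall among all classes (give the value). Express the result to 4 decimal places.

0.4545

Per-class recall (TP/(TP+FN)):
  0: TP=12, FN=2+4+0+2+3=11 → 12/23 = 0.52174
  1: TP=8, FN=3+1+1+1+1=7 → 8/15 = 0.53333
  2: TP=16, FN=2+3+4+1+3=13 → 16/29 = 0.55172
  3: TP=18, FN=1+3+0+2+1=7 → 18/25 = 0.72000
  4: TP=5, FN=2+0+3+0+1=6 → 5/11 = 0.45455
  5: TP=6, FN=0+0+1+1+1=3 → 6/9 = 0.66667
Lowest is class '4' with recall = 0.4545.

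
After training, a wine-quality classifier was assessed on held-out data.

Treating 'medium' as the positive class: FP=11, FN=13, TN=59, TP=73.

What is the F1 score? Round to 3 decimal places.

Precision = TP/(TP+FP) = 73/84 = 0.8690
Recall = TP/(TP+FN) = 73/86 = 0.8488
F1 = 2·TP/(2·TP+FP+FN) = 146/170 = 0.859

0.859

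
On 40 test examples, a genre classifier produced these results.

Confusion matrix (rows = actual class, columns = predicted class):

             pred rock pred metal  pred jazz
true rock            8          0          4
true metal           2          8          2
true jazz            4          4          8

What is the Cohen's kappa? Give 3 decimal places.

Observed agreement pₒ = trace/N = 24/40 = 0.6000
Expected agreement pₑ = Σ (rowᵢ·colᵢ)/N² = (12·14 + 12·12 + 16·14)/40² = 0.3350
κ = (pₒ − pₑ)/(1 − pₑ) = (0.6000 − 0.3350)/(1 − 0.3350) = 0.398

0.398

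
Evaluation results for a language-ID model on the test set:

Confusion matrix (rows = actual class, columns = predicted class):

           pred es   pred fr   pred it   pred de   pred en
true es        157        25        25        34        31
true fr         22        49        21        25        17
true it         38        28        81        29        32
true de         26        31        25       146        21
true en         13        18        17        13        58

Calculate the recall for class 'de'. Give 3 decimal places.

Treat 'de' as positive and all other classes as negative.
recall = TP/(TP+FN).
de: TP=146, FN=26+31+25+21=103 → 146/249 = 0.5863

0.586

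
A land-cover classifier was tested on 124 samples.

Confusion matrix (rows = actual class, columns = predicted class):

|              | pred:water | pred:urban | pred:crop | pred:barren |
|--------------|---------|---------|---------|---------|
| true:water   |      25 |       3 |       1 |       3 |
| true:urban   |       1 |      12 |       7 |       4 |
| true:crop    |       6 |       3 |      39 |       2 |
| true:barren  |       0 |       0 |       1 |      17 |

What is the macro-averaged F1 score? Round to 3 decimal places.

0.730

Per-class F1 score (2·TP/(2·TP+FP+FN)):
  water: TP=25, FP=1+6+0=7, FN=3+1+3=7 → 50/64 = 0.7813
  urban: TP=12, FP=3+3+0=6, FN=1+7+4=12 → 24/42 = 0.5714
  crop: TP=39, FP=1+7+1=9, FN=6+3+2=11 → 78/98 = 0.7959
  barren: TP=17, FP=3+4+2=9, FN=0+0+1=1 → 34/44 = 0.7727
Macro-F1 score = mean = (0.7813 + 0.5714 + 0.7959 + 0.7727) / 4 = 0.730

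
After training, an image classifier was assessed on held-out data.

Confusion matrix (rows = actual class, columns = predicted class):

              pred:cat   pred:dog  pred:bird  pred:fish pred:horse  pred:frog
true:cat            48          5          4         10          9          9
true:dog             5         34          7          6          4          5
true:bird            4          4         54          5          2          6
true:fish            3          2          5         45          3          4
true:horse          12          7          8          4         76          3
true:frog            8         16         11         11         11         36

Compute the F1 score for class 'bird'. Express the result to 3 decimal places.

One-vs-rest for 'bird': TP = diagonal; FP = other classes predicted 'bird'; FN = 'bird' predicted as other.
F1 score = 2·TP/(2·TP+FP+FN).
bird: TP=54, FP=4+7+5+8+11=35, FN=4+4+5+2+6=21 → 108/164 = 0.6585

0.659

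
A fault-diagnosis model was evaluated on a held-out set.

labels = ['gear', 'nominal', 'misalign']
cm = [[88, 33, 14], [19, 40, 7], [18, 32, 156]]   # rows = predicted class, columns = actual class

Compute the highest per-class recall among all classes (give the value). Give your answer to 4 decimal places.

0.8814

Per-class recall (TP/(TP+FN)):
  gear: TP=88, FN=19+18=37 → 88/125 = 0.70400
  nominal: TP=40, FN=33+32=65 → 40/105 = 0.38095
  misalign: TP=156, FN=14+7=21 → 156/177 = 0.88136
Highest is class 'misalign' with recall = 0.8814.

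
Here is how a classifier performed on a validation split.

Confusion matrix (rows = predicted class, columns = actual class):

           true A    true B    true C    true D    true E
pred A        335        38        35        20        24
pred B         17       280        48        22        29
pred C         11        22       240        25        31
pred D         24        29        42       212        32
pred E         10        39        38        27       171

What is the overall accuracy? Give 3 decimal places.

0.687

Accuracy = trace / total = (335+280+240+212+171=1238) / 1801 = 1238/1801 = 0.687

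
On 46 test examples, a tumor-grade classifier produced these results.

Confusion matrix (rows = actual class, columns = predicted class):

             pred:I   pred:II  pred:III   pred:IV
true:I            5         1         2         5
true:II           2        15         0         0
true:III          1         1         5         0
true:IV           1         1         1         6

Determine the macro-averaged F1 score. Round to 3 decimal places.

Per-class F1 score (2·TP/(2·TP+FP+FN)):
  I: TP=5, FP=2+1+1=4, FN=1+2+5=8 → 10/22 = 0.4545
  II: TP=15, FP=1+1+1=3, FN=2+0+0=2 → 30/35 = 0.8571
  III: TP=5, FP=2+0+1=3, FN=1+1+0=2 → 10/15 = 0.6667
  IV: TP=6, FP=5+0+0=5, FN=1+1+1=3 → 12/20 = 0.6000
Macro-F1 score = mean = (0.4545 + 0.8571 + 0.6667 + 0.6000) / 4 = 0.645

0.645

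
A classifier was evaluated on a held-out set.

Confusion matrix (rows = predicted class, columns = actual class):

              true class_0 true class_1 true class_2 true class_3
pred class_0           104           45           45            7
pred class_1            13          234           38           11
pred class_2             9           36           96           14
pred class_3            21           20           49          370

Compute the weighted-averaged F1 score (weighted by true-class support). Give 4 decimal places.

Per-class F1 score (2·TP/(2·TP+FP+FN)):
  class_0: TP=104, FP=45+45+7=97, FN=13+9+21=43 → 208/348 = 0.59770
  class_1: TP=234, FP=13+38+11=62, FN=45+36+20=101 → 468/631 = 0.74168
  class_2: TP=96, FP=9+36+14=59, FN=45+38+49=132 → 192/383 = 0.50131
  class_3: TP=370, FP=21+20+49=90, FN=7+11+14=32 → 740/862 = 0.85847
Weighted-F1 score = Σ (supportᵢ/N)·F1 scoreᵢ with N=1112: (147/1112)·0.59770 + (335/1112)·0.74168 + (228/1112)·0.50131 + (402/1112)·0.85847 = 0.7156

0.7156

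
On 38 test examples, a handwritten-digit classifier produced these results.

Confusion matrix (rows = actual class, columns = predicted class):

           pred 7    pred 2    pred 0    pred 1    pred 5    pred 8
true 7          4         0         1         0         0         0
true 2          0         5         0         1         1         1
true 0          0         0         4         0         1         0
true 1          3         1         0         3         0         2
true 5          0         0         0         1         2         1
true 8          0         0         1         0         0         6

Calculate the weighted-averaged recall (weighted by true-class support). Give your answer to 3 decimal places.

0.632

Per-class recall (TP/(TP+FN)):
  7: TP=4, FN=0+1+0+0+0=1 → 4/5 = 0.8000
  2: TP=5, FN=0+0+1+1+1=3 → 5/8 = 0.6250
  0: TP=4, FN=0+0+0+1+0=1 → 4/5 = 0.8000
  1: TP=3, FN=3+1+0+0+2=6 → 3/9 = 0.3333
  5: TP=2, FN=0+0+0+1+1=2 → 2/4 = 0.5000
  8: TP=6, FN=0+0+1+0+0=1 → 6/7 = 0.8571
Weighted-recall = Σ (supportᵢ/N)·recallᵢ with N=38: (5/38)·0.8000 + (8/38)·0.6250 + (5/38)·0.8000 + (9/38)·0.3333 + (4/38)·0.5000 + (7/38)·0.8571 = 0.632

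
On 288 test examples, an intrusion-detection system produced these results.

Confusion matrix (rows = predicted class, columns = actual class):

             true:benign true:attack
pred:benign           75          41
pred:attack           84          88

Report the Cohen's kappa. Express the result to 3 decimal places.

0.149

Observed agreement pₒ = trace/N = 163/288 = 0.5660
Expected agreement pₑ = Σ (rowᵢ·colᵢ)/N² = (159·116 + 129·172)/288² = 0.4899
κ = (pₒ − pₑ)/(1 − pₑ) = (0.5660 − 0.4899)/(1 − 0.4899) = 0.149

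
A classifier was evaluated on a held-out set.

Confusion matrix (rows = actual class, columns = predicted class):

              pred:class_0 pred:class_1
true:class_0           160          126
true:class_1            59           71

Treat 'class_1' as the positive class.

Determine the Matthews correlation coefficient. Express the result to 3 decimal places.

0.098

MCC = (TP·TN − FP·FN) / √((TP+FP)(TP+FN)(TN+FP)(TN+FN))
Numerator = 71·160 − 126·59 = 3926
Denominator = √(197·130·286·219) = √1604056740 = 40050.6771
MCC = 3926 / 40050.6771 = 0.098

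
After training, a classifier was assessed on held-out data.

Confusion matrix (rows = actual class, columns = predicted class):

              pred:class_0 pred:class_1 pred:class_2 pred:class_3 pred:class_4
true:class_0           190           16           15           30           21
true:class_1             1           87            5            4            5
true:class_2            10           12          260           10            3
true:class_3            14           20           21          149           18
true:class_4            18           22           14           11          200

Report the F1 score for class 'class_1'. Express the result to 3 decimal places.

F1 score = 2·TP/(2·TP+FP+FN).
class_1: TP=87, FP=16+12+20+22=70, FN=1+5+4+5=15 → 174/259 = 0.6718

0.672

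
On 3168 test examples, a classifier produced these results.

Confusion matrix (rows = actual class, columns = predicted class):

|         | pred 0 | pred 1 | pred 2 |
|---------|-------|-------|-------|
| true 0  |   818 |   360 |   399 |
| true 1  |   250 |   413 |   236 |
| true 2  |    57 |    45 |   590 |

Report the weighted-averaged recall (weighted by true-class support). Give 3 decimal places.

0.575

Per-class recall (TP/(TP+FN)):
  0: TP=818, FN=360+399=759 → 818/1577 = 0.5187
  1: TP=413, FN=250+236=486 → 413/899 = 0.4594
  2: TP=590, FN=57+45=102 → 590/692 = 0.8526
Weighted-recall = Σ (supportᵢ/N)·recallᵢ with N=3168: (1577/3168)·0.5187 + (899/3168)·0.4594 + (692/3168)·0.8526 = 0.575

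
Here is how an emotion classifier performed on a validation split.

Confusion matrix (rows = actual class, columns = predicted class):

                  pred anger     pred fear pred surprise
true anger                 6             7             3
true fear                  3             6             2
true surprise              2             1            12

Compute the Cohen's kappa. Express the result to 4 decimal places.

Observed agreement pₒ = trace/N = 24/42 = 0.57143
Expected agreement pₑ = Σ (rowᵢ·colᵢ)/N² = (16·11 + 11·14 + 15·17)/42² = 0.33163
κ = (pₒ − pₑ)/(1 − pₑ) = (0.57143 − 0.33163)/(1 − 0.33163) = 0.3588

0.3588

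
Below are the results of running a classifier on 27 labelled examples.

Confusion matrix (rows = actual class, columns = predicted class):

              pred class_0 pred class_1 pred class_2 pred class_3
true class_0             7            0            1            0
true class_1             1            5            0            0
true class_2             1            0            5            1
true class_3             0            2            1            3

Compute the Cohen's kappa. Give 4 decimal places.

0.6513

Observed agreement pₒ = trace/N = 20/27 = 0.74074
Expected agreement pₑ = Σ (rowᵢ·colᵢ)/N² = (8·9 + 6·7 + 7·7 + 6·4)/27² = 0.25652
κ = (pₒ − pₑ)/(1 − pₑ) = (0.74074 − 0.25652)/(1 − 0.25652) = 0.6513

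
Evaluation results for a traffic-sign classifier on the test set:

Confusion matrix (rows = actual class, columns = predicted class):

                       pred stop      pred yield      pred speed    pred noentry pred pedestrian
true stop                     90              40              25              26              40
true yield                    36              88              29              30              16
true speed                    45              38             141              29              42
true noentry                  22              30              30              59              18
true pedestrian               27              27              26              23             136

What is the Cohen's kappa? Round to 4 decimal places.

Observed agreement pₒ = trace/N = 514/1113 = 0.46181
Expected agreement pₑ = Σ (rowᵢ·colᵢ)/N² = (221·220 + 199·223 + 295·251 + 159·167 + 239·252)/1113² = 0.20490
κ = (pₒ − pₑ)/(1 − pₑ) = (0.46181 − 0.20490)/(1 − 0.20490) = 0.3231

0.3231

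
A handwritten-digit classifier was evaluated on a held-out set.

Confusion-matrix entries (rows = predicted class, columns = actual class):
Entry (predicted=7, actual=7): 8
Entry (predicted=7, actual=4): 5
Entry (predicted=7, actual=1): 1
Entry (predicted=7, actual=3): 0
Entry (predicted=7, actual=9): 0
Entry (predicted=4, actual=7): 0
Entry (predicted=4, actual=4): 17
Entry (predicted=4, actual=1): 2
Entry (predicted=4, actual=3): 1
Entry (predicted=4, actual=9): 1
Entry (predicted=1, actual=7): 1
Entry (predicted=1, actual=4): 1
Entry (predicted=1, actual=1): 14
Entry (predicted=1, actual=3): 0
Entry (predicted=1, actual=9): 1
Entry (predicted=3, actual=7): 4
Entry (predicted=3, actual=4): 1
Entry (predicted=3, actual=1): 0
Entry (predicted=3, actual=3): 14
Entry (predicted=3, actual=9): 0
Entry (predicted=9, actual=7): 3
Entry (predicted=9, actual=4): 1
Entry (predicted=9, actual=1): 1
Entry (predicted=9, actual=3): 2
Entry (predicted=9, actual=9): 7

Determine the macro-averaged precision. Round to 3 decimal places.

0.688

Per-class precision (TP/(TP+FP)):
  7: TP=8, FP=5+1+0+0=6 → 8/14 = 0.5714
  4: TP=17, FP=0+2+1+1=4 → 17/21 = 0.8095
  1: TP=14, FP=1+1+0+1=3 → 14/17 = 0.8235
  3: TP=14, FP=4+1+0+0=5 → 14/19 = 0.7368
  9: TP=7, FP=3+1+1+2=7 → 7/14 = 0.5000
Macro-precision = mean = (0.5714 + 0.8095 + 0.8235 + 0.7368 + 0.5000) / 5 = 0.688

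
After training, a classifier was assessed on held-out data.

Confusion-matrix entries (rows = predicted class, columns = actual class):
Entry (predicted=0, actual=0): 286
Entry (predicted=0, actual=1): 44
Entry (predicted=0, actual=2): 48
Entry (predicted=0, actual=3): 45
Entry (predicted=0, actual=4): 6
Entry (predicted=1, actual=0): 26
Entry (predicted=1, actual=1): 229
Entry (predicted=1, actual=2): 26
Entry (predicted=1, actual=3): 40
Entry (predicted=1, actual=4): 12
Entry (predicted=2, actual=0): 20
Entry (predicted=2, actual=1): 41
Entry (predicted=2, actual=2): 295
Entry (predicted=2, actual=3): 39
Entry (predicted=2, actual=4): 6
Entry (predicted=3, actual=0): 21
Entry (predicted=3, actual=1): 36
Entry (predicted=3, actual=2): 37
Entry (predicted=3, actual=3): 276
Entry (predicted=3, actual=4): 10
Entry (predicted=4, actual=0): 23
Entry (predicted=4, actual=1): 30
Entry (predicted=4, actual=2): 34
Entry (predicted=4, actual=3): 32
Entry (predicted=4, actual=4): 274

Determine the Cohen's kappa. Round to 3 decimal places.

Observed agreement pₒ = trace/N = 1360/1936 = 0.7025
Expected agreement pₑ = Σ (rowᵢ·colᵢ)/N² = (376·429 + 380·333 + 440·401 + 432·380 + 308·393)/1936² = 0.2000
κ = (pₒ − pₑ)/(1 − pₑ) = (0.7025 − 0.2000)/(1 − 0.2000) = 0.628

0.628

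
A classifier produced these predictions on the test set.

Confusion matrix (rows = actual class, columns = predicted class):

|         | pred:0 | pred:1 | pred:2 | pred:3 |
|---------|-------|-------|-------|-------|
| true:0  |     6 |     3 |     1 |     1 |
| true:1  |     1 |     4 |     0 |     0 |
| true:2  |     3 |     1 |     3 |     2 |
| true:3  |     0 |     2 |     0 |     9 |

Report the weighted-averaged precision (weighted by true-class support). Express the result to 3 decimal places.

Per-class precision (TP/(TP+FP)):
  0: TP=6, FP=1+3+0=4 → 6/10 = 0.6000
  1: TP=4, FP=3+1+2=6 → 4/10 = 0.4000
  2: TP=3, FP=1+0+0=1 → 3/4 = 0.7500
  3: TP=9, FP=1+0+2=3 → 9/12 = 0.7500
Weighted-precision = Σ (supportᵢ/N)·precisionᵢ with N=36: (11/36)·0.6000 + (5/36)·0.4000 + (9/36)·0.7500 + (11/36)·0.7500 = 0.656

0.656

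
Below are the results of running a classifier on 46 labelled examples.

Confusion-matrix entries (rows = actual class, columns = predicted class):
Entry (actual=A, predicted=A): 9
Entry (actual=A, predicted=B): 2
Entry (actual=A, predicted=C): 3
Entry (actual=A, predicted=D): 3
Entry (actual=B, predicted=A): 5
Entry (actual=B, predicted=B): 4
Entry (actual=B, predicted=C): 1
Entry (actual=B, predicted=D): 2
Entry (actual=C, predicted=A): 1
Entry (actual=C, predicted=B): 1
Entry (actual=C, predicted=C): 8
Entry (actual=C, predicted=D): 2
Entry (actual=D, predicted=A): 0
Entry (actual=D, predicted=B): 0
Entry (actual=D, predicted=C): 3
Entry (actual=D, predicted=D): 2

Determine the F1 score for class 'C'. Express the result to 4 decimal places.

0.5926

F1 score = 2·TP/(2·TP+FP+FN).
C: TP=8, FP=3+1+3=7, FN=1+1+2=4 → 16/27 = 0.59259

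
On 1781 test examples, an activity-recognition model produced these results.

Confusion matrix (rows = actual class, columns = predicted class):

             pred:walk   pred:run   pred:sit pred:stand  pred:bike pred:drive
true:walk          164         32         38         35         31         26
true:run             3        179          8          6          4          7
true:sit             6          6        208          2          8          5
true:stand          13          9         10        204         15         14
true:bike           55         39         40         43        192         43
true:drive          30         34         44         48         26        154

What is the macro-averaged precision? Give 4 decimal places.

0.6199

Per-class precision (TP/(TP+FP)):
  walk: TP=164, FP=3+6+13+55+30=107 → 164/271 = 0.60517
  run: TP=179, FP=32+6+9+39+34=120 → 179/299 = 0.59866
  sit: TP=208, FP=38+8+10+40+44=140 → 208/348 = 0.59770
  stand: TP=204, FP=35+6+2+43+48=134 → 204/338 = 0.60355
  bike: TP=192, FP=31+4+8+15+26=84 → 192/276 = 0.69565
  drive: TP=154, FP=26+7+5+14+43=95 → 154/249 = 0.61847
Macro-precision = mean = (0.60517 + 0.59866 + 0.59770 + 0.60355 + 0.69565 + 0.61847) / 6 = 0.6199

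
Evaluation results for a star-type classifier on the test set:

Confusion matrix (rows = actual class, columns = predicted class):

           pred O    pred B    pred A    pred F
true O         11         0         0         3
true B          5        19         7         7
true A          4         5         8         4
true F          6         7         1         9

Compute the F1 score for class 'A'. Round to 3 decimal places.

One-vs-rest for 'A': TP = diagonal; FP = other classes predicted 'A'; FN = 'A' predicted as other.
F1 score = 2·TP/(2·TP+FP+FN).
A: TP=8, FP=0+7+1=8, FN=4+5+4=13 → 16/37 = 0.4324

0.432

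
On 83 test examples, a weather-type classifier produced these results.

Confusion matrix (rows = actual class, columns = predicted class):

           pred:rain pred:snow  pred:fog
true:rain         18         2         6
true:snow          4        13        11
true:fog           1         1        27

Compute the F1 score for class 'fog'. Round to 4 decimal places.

Treat 'fog' as positive and all other classes as negative.
F1 score = 2·TP/(2·TP+FP+FN).
fog: TP=27, FP=6+11=17, FN=1+1=2 → 54/73 = 0.73973

0.7397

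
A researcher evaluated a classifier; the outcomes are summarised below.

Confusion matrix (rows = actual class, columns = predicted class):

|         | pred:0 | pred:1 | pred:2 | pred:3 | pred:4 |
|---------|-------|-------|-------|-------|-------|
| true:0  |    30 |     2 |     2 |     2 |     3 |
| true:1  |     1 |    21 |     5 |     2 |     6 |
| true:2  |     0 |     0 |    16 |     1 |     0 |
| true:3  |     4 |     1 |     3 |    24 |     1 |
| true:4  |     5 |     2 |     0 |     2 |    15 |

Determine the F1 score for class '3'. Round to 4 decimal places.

Take TP from the diagonal, FP from the rest of the '3' prediction marginal, FN from the rest of the '3' actual marginal.
F1 score = 2·TP/(2·TP+FP+FN).
3: TP=24, FP=2+2+1+2=7, FN=4+1+3+1=9 → 48/64 = 0.75000

0.7500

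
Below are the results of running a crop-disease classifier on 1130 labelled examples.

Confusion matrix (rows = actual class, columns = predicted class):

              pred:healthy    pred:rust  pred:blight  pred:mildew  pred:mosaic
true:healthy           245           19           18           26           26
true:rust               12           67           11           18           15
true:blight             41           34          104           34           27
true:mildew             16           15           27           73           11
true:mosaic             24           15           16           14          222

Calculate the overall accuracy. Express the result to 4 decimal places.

Accuracy = trace / total = (245+67+104+73+222=711) / 1130 = 711/1130 = 0.6292

0.6292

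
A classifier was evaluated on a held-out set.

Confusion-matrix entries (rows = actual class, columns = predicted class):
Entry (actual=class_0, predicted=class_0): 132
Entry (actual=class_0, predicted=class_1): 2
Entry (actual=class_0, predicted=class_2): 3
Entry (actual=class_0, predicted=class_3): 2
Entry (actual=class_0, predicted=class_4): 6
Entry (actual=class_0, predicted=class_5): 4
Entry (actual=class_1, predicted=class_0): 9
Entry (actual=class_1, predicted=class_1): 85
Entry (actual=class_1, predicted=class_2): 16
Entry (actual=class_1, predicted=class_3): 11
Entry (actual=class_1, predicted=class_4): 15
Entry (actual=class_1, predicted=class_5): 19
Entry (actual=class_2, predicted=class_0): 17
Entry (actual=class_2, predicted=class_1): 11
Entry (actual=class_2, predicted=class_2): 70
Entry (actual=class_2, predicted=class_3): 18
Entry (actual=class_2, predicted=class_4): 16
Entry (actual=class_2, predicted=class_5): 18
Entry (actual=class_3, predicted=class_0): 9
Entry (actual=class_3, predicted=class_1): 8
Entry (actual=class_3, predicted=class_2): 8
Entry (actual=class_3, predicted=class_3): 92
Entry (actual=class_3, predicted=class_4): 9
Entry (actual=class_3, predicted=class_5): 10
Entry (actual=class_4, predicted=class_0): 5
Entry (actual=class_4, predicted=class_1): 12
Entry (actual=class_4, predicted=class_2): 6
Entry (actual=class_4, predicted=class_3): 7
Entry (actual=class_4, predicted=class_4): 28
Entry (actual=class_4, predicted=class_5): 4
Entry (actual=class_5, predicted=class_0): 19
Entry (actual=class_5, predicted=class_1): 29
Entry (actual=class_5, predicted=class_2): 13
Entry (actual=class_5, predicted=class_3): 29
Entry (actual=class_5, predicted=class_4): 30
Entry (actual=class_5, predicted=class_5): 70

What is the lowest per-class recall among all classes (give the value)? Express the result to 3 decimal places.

0.368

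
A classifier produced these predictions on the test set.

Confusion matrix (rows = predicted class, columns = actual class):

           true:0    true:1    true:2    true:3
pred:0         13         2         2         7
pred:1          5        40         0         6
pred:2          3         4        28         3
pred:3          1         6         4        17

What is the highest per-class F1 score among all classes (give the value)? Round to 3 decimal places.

Per-class F1 score (2·TP/(2·TP+FP+FN)):
  0: TP=13, FP=2+2+7=11, FN=5+3+1=9 → 26/46 = 0.5652
  1: TP=40, FP=5+0+6=11, FN=2+4+6=12 → 80/103 = 0.7767
  2: TP=28, FP=3+4+3=10, FN=2+0+4=6 → 56/72 = 0.7778
  3: TP=17, FP=1+6+4=11, FN=7+6+3=16 → 34/61 = 0.5574
Highest is class '2' with F1 score = 0.778.

0.778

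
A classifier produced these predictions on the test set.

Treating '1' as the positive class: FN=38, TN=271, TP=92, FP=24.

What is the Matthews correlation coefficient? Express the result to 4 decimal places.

0.6479

MCC = (TP·TN − FP·FN) / √((TP+FP)(TP+FN)(TN+FP)(TN+FN))
Numerator = 92·271 − 24·38 = 24020
Denominator = √(116·130·295·309) = √1374617400 = 37075.8331
MCC = 24020 / 37075.8331 = 0.6479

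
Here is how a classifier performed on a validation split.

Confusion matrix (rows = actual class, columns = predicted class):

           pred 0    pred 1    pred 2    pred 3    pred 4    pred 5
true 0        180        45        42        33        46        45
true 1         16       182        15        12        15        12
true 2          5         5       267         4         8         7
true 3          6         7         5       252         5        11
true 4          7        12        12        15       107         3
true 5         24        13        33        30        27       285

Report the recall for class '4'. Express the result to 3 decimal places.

One-vs-rest for '4': TP = diagonal; FP = other classes predicted '4'; FN = '4' predicted as other.
recall = TP/(TP+FN).
4: TP=107, FN=7+12+12+15+3=49 → 107/156 = 0.6859

0.686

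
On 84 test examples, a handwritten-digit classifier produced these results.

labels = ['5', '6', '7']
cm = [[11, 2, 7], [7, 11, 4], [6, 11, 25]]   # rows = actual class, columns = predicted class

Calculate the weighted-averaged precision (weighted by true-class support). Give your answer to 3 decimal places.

0.576

Per-class precision (TP/(TP+FP)):
  5: TP=11, FP=7+6=13 → 11/24 = 0.4583
  6: TP=11, FP=2+11=13 → 11/24 = 0.4583
  7: TP=25, FP=7+4=11 → 25/36 = 0.6944
Weighted-precision = Σ (supportᵢ/N)·precisionᵢ with N=84: (20/84)·0.4583 + (22/84)·0.4583 + (42/84)·0.6944 = 0.576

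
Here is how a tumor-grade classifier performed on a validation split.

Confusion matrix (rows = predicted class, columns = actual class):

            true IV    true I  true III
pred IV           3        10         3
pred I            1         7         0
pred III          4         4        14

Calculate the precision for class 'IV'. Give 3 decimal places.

Take TP from the diagonal, FP from the rest of the 'IV' prediction marginal, FN from the rest of the 'IV' actual marginal.
precision = TP/(TP+FP).
IV: TP=3, FP=10+3=13 → 3/16 = 0.1875

0.188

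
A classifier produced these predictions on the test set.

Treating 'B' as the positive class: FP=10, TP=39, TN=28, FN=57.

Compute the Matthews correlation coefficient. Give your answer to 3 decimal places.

0.134

MCC = (TP·TN − FP·FN) / √((TP+FP)(TP+FN)(TN+FP)(TN+FN))
Numerator = 39·28 − 10·57 = 522
Denominator = √(49·96·38·85) = √15193920 = 3897.9379
MCC = 522 / 3897.9379 = 0.134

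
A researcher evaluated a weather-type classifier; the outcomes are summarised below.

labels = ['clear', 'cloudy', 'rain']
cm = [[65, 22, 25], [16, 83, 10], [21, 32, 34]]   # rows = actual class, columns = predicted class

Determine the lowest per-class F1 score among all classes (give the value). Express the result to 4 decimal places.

Per-class F1 score (2·TP/(2·TP+FP+FN)):
  clear: TP=65, FP=16+21=37, FN=22+25=47 → 130/214 = 0.60748
  cloudy: TP=83, FP=22+32=54, FN=16+10=26 → 166/246 = 0.67480
  rain: TP=34, FP=25+10=35, FN=21+32=53 → 68/156 = 0.43590
Lowest is class 'rain' with F1 score = 0.4359.

0.4359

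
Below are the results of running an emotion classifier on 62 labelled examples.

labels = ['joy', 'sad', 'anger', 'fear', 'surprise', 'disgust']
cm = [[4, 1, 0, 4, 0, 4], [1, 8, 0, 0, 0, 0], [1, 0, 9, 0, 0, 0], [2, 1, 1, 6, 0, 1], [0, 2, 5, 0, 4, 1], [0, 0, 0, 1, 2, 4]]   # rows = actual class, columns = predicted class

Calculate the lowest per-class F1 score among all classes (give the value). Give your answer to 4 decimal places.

0.3810

Per-class F1 score (2·TP/(2·TP+FP+FN)):
  joy: TP=4, FP=1+1+2+0+0=4, FN=1+0+4+0+4=9 → 8/21 = 0.38095
  sad: TP=8, FP=1+0+1+2+0=4, FN=1+0+0+0+0=1 → 16/21 = 0.76190
  anger: TP=9, FP=0+0+1+5+0=6, FN=1+0+0+0+0=1 → 18/25 = 0.72000
  fear: TP=6, FP=4+0+0+0+1=5, FN=2+1+1+0+1=5 → 12/22 = 0.54545
  surprise: TP=4, FP=0+0+0+0+2=2, FN=0+2+5+0+1=8 → 8/18 = 0.44444
  disgust: TP=4, FP=4+0+0+1+1=6, FN=0+0+0+1+2=3 → 8/17 = 0.47059
Lowest is class 'joy' with F1 score = 0.3810.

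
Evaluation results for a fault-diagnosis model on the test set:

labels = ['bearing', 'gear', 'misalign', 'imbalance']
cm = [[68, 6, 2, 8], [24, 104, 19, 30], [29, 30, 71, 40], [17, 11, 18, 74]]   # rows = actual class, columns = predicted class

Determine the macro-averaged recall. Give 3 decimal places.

0.608

Per-class recall (TP/(TP+FN)):
  bearing: TP=68, FN=6+2+8=16 → 68/84 = 0.8095
  gear: TP=104, FN=24+19+30=73 → 104/177 = 0.5876
  misalign: TP=71, FN=29+30+40=99 → 71/170 = 0.4176
  imbalance: TP=74, FN=17+11+18=46 → 74/120 = 0.6167
Macro-recall = mean = (0.8095 + 0.5876 + 0.4176 + 0.6167) / 4 = 0.608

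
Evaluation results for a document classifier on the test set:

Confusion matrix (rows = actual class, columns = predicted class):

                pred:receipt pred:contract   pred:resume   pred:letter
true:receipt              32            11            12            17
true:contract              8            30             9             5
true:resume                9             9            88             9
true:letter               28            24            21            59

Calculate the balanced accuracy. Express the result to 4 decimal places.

Balanced accuracy = mean of per-class recall.
  receipt: recall = 32/72 = 0.44444
  contract: recall = 30/52 = 0.57692
  resume: recall = 88/115 = 0.76522
  letter: recall = 59/132 = 0.44697
Mean = (0.44444 + 0.57692 + 0.76522 + 0.44697) / 4 = 0.5584

0.5584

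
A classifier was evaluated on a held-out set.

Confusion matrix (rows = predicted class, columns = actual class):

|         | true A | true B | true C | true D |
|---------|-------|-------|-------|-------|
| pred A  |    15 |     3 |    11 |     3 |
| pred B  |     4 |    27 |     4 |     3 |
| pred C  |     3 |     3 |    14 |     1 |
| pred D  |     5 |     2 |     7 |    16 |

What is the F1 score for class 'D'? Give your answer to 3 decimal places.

One-vs-rest for 'D': TP = diagonal; FP = other classes predicted 'D'; FN = 'D' predicted as other.
F1 score = 2·TP/(2·TP+FP+FN).
D: TP=16, FP=5+2+7=14, FN=3+3+1=7 → 32/53 = 0.6038

0.604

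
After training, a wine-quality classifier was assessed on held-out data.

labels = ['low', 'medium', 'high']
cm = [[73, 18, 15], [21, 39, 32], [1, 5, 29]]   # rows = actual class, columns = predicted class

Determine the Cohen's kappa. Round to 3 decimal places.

0.402

Observed agreement pₒ = trace/N = 141/233 = 0.6052
Expected agreement pₑ = Σ (rowᵢ·colᵢ)/N² = (106·95 + 92·62 + 35·76)/233² = 0.3396
κ = (pₒ − pₑ)/(1 − pₑ) = (0.6052 − 0.3396)/(1 − 0.3396) = 0.402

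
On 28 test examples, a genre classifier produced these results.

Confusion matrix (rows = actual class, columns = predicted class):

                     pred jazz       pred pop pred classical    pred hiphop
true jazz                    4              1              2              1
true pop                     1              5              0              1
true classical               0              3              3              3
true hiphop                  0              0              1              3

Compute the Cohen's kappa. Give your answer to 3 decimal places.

Observed agreement pₒ = trace/N = 15/28 = 0.5357
Expected agreement pₑ = Σ (rowᵢ·colᵢ)/N² = (8·5 + 7·9 + 9·6 + 4·8)/28² = 0.2411
κ = (pₒ − pₑ)/(1 − pₑ) = (0.5357 − 0.2411)/(1 − 0.2411) = 0.388

0.388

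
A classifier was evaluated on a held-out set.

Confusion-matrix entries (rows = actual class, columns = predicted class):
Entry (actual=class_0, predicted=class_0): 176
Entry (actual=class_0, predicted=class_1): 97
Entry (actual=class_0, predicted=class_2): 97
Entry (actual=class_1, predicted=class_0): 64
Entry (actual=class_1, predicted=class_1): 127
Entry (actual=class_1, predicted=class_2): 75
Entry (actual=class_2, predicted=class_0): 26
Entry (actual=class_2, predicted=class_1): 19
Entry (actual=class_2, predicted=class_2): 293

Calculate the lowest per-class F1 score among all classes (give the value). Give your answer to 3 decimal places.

0.499

Per-class F1 score (2·TP/(2·TP+FP+FN)):
  class_0: TP=176, FP=64+26=90, FN=97+97=194 → 352/636 = 0.5535
  class_1: TP=127, FP=97+19=116, FN=64+75=139 → 254/509 = 0.4990
  class_2: TP=293, FP=97+75=172, FN=26+19=45 → 586/803 = 0.7298
Lowest is class 'class_1' with F1 score = 0.499.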